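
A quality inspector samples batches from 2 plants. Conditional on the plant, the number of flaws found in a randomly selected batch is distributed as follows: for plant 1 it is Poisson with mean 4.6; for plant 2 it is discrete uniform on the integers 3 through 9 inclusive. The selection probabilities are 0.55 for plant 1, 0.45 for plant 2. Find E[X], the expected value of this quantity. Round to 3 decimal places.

Component means — 1: 4.6; 2: 6.
E[X] = 0.55·4.6 + 0.45·6 = 5.23.

5.230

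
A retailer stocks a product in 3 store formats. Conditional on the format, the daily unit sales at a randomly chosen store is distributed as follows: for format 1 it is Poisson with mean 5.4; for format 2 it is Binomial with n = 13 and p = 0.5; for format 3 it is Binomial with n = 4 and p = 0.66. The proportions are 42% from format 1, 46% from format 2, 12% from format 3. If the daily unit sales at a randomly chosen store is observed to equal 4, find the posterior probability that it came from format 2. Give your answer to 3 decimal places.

Likelihoods P(X=4 | ·): 1: 0.16002; 2: 0.0872803; 3: 0.189747.
Posterior ∝ prior × likelihood. Numerator for 2: 0.46·0.0872803 = 0.0401489.
Normalizing constant: 0.42·0.16002 + 0.46·0.0872803 + 0.12·0.189747 = 0.130127.
P(2 | observation) = 0.0401489 / 0.130127 = 0.308537.

0.309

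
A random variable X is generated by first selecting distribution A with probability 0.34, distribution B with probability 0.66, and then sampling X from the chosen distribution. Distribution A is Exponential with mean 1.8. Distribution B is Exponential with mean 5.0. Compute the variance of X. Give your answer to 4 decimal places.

19.8995

Per component, A: μ=1.8, E[X²]=6.48; B: μ=5, E[X²]=50.
E[X] = 0.34·1.8 + 0.66·5 = 3.912.
E[X²] = 0.34·6.48 + 0.66·50 = 35.2032.
Var(X) = E[X²] − (E[X])² = 35.2032 − 15.3037 = 19.8995.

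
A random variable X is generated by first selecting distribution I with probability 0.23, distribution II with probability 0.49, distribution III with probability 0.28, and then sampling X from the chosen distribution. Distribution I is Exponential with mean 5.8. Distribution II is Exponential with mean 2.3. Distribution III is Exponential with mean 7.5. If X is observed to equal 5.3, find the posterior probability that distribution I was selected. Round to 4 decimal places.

Likelihoods f(5.3 | ·): I: 0.069138; II: 0.0434017; III: 0.0657714.
Posterior ∝ prior × likelihood. Numerator for I: 0.23·0.069138 = 0.0159017.
Normalizing constant: 0.23·0.069138 + 0.49·0.0434017 + 0.28·0.0657714 = 0.0555846.
P(I | observation) = 0.0159017 / 0.0555846 = 0.286082.

0.2861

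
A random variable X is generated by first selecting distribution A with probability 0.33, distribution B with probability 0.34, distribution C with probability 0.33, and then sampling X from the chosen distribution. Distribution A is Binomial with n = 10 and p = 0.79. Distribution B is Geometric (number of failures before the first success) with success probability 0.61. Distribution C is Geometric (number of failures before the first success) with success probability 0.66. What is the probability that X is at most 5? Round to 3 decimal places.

0.681

Conditional on each component, P(X ≤ 5): A: 0.0398624; B: 0.996481; C: 0.998455.
By total probability, P(X ≤ 5) = 0.33·0.0398624 + 0.34·0.996481 + 0.33·0.998455 = 0.681448.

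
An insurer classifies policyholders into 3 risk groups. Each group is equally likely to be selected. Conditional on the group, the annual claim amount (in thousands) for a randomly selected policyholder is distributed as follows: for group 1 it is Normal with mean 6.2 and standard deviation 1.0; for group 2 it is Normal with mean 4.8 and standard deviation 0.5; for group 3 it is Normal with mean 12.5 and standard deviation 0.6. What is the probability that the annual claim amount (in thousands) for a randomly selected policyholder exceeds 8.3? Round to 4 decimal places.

0.3393

Conditional on each group, P(X > 8.3): 1: 0.0178644; 2: 1.27987e-12; 3: 1.
By total probability, P(X > 8.3) = 0.333333·0.0178644 + 0.333333·1.27987e-12 + 0.333333·1 = 0.339288.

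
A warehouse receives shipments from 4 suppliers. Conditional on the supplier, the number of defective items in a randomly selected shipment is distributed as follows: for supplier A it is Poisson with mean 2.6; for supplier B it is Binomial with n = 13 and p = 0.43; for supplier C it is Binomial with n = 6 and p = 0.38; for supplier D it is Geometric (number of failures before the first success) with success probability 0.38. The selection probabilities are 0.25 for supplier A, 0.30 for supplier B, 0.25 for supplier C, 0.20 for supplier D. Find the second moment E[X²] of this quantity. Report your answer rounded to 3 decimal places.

For each component E[X²] = Var + (mean)², giving A: 9.36; B: 34.4344; C: 6.612; D: 6.95568.
Overall E[X²] = 0.25·9.36 + 0.3·34.4344 + 0.25·6.612 + 0.2·6.95568 = 15.7145.

15.714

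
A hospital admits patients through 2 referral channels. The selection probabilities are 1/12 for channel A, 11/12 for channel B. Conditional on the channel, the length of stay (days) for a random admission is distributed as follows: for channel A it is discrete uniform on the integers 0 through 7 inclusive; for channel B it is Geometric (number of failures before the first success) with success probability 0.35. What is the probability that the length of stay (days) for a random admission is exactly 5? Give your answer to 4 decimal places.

0.0476

Conditional on each channel, P(X = 5): A: 0.125; B: 0.0406102.
By total probability, P(X = 5) = 0.0833333·0.125 + 0.916667·0.0406102 = 0.0476427.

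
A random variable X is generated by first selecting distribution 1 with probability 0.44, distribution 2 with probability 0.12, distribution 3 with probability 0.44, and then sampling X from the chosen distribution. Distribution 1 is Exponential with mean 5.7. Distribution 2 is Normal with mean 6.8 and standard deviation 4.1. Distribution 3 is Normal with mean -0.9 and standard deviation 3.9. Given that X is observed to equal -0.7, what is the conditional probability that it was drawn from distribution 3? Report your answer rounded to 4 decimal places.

Likelihoods f(-0.7 | ·): 1: 0; 2: 0.0182601; 3: 0.102158.
Posterior ∝ prior × likelihood. Numerator for 3: 0.44·0.102158 = 0.0449497.
Normalizing constant: 0.44·0 + 0.12·0.0182601 + 0.44·0.102158 = 0.0471409.
P(3 | observation) = 0.0449497 / 0.0471409 = 0.953518.

0.9535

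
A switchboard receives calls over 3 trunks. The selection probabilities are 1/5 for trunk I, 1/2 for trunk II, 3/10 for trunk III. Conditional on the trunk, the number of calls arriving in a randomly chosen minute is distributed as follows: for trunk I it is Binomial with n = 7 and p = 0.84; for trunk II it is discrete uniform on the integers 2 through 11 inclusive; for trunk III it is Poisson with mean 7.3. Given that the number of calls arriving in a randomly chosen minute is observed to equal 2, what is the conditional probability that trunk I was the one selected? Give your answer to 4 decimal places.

0.0056

Likelihoods P(X=2 | ·): I: 0.00155374; II: 0.1; III: 0.0179997.
Posterior ∝ prior × likelihood. Numerator for I: 0.2·0.00155374 = 0.000310748.
Normalizing constant: 0.2·0.00155374 + 0.5·0.1 + 0.3·0.0179997 = 0.0557107.
P(I | observation) = 0.000310748 / 0.0557107 = 0.00557788.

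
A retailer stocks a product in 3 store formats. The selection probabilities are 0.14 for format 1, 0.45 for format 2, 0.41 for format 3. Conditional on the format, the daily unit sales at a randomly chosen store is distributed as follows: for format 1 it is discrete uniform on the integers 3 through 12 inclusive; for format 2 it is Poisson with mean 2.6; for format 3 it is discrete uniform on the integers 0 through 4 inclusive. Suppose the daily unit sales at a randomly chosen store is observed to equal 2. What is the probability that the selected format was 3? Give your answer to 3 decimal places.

Likelihoods P(X=2 | ·): 1: 0; 2: 0.251045; 3: 0.2.
Posterior ∝ prior × likelihood. Numerator for 3: 0.41·0.2 = 0.082.
Normalizing constant: 0.14·0 + 0.45·0.251045 + 0.41·0.2 = 0.19497.
P(3 | observation) = 0.082 / 0.19497 = 0.420577.

0.421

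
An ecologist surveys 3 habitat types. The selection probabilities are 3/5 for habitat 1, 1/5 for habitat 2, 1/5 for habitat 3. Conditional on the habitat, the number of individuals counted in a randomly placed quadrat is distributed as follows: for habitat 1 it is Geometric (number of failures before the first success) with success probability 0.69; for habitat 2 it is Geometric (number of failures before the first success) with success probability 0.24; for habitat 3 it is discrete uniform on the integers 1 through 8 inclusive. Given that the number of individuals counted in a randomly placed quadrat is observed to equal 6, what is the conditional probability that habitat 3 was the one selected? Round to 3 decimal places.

0.722

Likelihoods P(X=6 | ·): 1: 0.000612378; 2: 0.046248; 3: 0.125.
Posterior ∝ prior × likelihood. Numerator for 3: 0.2·0.125 = 0.025.
Normalizing constant: 0.6·0.000612378 + 0.2·0.046248 + 0.2·0.125 = 0.034617.
P(3 | observation) = 0.025 / 0.034617 = 0.722188.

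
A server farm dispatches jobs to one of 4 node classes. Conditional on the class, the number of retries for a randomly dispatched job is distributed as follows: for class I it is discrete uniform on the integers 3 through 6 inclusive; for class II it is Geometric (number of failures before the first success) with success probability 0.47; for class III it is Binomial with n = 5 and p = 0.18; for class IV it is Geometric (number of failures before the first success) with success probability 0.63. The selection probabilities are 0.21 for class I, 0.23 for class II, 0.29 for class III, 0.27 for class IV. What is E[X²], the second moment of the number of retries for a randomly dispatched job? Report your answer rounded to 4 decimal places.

For each component E[X²] = Var + (mean)², giving I: 21.5; II: 3.67089; III: 1.548; IV: 1.27715.
Overall E[X²] = 0.21·21.5 + 0.23·3.67089 + 0.29·1.548 + 0.27·1.27715 = 6.15306.

6.1531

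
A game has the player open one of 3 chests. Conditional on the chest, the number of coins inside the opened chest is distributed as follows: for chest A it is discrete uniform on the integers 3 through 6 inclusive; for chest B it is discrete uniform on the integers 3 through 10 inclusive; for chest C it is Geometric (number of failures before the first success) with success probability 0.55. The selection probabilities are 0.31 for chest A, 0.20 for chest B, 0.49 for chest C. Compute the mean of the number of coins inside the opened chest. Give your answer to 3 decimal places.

Component means — A: 4.5; B: 6.5; C: 0.818182.
E[X] = 0.31·4.5 + 0.2·6.5 + 0.49·0.818182 = 3.09591.

3.096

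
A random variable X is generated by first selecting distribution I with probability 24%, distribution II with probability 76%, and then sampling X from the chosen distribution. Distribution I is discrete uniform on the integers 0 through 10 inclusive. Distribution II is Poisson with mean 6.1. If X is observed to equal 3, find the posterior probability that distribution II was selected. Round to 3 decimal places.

0.747

Likelihoods P(X=3 | ·): I: 0.0909091; II: 0.0848481.
Posterior ∝ prior × likelihood. Numerator for II: 0.76·0.0848481 = 0.0644845.
Normalizing constant: 0.24·0.0909091 + 0.76·0.0848481 = 0.0863027.
P(II | observation) = 0.0644845 / 0.0863027 = 0.74719.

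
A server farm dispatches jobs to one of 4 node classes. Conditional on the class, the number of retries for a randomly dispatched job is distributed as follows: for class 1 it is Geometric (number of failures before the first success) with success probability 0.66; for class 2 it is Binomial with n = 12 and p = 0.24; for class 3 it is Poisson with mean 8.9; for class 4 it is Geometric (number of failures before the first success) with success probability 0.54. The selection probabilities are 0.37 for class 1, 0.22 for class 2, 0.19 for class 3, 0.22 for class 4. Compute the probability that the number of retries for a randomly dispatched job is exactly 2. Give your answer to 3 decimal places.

Conditional on each class, P(X = 2): 1: 0.076296; 2: 0.244401; 3: 0.00540168; 4: 0.114264.
By total probability, P(X = 2) = 0.37·0.076296 + 0.22·0.244401 + 0.19·0.00540168 + 0.22·0.114264 = 0.108162.

0.108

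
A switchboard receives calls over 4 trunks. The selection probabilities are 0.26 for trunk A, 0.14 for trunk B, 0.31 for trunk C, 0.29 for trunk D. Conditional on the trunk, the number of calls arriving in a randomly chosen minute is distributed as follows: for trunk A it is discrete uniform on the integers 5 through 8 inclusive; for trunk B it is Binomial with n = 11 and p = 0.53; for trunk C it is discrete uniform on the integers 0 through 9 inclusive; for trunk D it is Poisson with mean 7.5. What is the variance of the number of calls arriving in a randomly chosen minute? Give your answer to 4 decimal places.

6.8544

Per component, A: μ=6.5, E[X²]=43.5; B: μ=5.83, E[X²]=36.729; C: μ=4.5, E[X²]=28.5; D: μ=7.5, E[X²]=63.75.
E[X] = 0.26·6.5 + 0.14·5.83 + 0.31·4.5 + 0.29·7.5 = 6.0762.
E[X²] = 0.26·43.5 + 0.14·36.729 + 0.31·28.5 + 0.29·63.75 = 43.7746.
Var(X) = E[X²] − (E[X])² = 43.7746 − 36.9202 = 6.85435.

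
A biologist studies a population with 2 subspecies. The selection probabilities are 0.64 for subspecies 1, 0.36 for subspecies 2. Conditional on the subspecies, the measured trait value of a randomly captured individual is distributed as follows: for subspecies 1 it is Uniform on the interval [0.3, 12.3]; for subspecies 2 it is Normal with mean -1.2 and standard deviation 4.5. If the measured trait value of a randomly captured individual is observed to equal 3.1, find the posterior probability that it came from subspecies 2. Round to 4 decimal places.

0.2749

Likelihoods f(3.1 | ·): 1: 0.0833333; 2: 0.0561595.
Posterior ∝ prior × likelihood. Numerator for 2: 0.36·0.0561595 = 0.0202174.
Normalizing constant: 0.64·0.0833333 + 0.36·0.0561595 = 0.0735508.
P(2 | observation) = 0.0202174 / 0.0735508 = 0.274877.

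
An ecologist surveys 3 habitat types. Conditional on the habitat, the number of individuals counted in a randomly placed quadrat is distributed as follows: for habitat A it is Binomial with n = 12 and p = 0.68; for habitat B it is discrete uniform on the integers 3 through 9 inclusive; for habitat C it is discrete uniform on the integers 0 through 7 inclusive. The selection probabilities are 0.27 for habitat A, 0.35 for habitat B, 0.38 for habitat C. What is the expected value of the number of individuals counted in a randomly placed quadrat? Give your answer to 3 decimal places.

Component means — A: 8.16; B: 6; C: 3.5.
E[X] = 0.27·8.16 + 0.35·6 + 0.38·3.5 = 5.6332.

5.633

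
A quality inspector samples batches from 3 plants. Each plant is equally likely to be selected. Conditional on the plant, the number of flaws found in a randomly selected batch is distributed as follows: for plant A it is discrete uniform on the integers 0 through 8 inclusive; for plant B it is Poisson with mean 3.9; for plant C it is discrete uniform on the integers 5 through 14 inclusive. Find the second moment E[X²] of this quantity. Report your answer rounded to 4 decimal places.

46.7589

For each component E[X²] = Var + (mean)², giving A: 22.6667; B: 19.11; C: 98.5.
Overall E[X²] = 0.333333·22.6667 + 0.333333·19.11 + 0.333333·98.5 = 46.7589.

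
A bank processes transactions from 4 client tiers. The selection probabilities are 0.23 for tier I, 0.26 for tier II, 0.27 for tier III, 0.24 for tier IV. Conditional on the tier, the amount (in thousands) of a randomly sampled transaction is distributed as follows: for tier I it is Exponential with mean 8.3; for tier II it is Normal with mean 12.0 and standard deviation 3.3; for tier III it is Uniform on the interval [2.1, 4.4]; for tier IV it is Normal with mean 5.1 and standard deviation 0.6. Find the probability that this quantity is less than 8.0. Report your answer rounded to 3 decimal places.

0.682

Conditional on each tier, P(X < 8.0): I: 0.61858; II: 0.112733; III: 1; IV: 0.999999.
By total probability, P(X < 8.0) = 0.23·0.61858 + 0.26·0.112733 + 0.27·1 + 0.24·0.999999 = 0.681584.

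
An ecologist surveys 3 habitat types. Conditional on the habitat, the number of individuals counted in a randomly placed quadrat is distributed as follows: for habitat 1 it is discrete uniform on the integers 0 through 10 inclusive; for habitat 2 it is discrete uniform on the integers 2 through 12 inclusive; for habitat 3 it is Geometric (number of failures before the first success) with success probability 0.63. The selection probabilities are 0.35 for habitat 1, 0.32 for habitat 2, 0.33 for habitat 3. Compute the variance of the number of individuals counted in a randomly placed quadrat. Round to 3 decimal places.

14.047

Per component, 1: μ=5, E[X²]=35; 2: μ=7, E[X²]=59; 3: μ=0.587302, E[X²]=1.27715.
E[X] = 0.35·5 + 0.32·7 + 0.33·0.587302 = 4.18381.
E[X²] = 0.35·35 + 0.32·59 + 0.33·1.27715 = 31.5515.
Var(X) = E[X²] − (E[X])² = 31.5515 − 17.5043 = 14.0472.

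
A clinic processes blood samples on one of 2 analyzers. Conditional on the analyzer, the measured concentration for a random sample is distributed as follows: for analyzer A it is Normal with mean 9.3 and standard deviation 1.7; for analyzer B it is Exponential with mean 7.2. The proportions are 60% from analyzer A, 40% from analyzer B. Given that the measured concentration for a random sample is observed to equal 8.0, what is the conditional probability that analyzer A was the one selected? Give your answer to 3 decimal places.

Likelihoods f(8.0 | ·): A: 0.175178; B: 0.0457212.
Posterior ∝ prior × likelihood. Numerator for A: 0.6·0.175178 = 0.105107.
Normalizing constant: 0.6·0.175178 + 0.4·0.0457212 = 0.123395.
P(A | observation) = 0.105107 / 0.123395 = 0.851789.

0.852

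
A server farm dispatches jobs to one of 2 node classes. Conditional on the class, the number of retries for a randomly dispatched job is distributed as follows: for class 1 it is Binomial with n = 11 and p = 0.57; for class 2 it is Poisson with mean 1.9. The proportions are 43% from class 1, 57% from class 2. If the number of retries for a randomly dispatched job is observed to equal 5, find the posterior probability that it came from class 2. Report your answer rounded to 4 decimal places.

Likelihoods P(X=5 | ·): 1: 0.175722; 2: 0.0308622.
Posterior ∝ prior × likelihood. Numerator for 2: 0.57·0.0308622 = 0.0175915.
Normalizing constant: 0.43·0.175722 + 0.57·0.0308622 = 0.0931521.
P(2 | observation) = 0.0175915 / 0.0931521 = 0.188847.

0.1888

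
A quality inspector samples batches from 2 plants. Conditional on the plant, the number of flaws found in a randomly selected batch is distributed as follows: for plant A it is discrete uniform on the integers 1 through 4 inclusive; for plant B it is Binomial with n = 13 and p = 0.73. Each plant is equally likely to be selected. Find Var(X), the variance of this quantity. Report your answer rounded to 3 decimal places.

14.121

Per component, A: μ=2.5, E[X²]=7.5; B: μ=9.49, E[X²]=92.6224.
E[X] = 0.5·2.5 + 0.5·9.49 = 5.995.
E[X²] = 0.5·7.5 + 0.5·92.6224 = 50.0612.
Var(X) = E[X²] − (E[X])² = 50.0612 − 35.94 = 14.1212.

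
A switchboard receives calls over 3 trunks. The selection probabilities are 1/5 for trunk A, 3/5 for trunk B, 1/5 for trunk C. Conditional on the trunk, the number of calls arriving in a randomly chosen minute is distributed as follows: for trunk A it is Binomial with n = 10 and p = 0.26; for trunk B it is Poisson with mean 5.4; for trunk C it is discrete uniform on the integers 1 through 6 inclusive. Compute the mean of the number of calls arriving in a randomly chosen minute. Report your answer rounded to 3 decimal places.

Component means — A: 2.6; B: 5.4; C: 3.5.
E[X] = 0.2·2.6 + 0.6·5.4 + 0.2·3.5 = 4.46.

4.460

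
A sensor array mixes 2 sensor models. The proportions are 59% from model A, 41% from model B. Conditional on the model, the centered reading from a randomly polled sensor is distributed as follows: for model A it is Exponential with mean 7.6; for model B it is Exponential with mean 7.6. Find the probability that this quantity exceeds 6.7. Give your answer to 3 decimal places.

0.414

Conditional on each model, P(X > 6.7): A: 0.414129; B: 0.414129.
By total probability, P(X > 6.7) = 0.59·0.414129 + 0.41·0.414129 = 0.414129.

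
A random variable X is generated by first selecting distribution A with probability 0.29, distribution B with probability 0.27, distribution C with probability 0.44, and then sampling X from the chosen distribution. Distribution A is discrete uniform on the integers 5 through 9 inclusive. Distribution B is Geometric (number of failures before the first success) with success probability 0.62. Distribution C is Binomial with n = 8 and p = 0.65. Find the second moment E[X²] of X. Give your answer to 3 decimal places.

For each component E[X²] = Var + (mean)², giving A: 51; B: 1.3642; C: 28.86.
Overall E[X²] = 0.29·51 + 0.27·1.3642 + 0.44·28.86 = 27.8567.

27.857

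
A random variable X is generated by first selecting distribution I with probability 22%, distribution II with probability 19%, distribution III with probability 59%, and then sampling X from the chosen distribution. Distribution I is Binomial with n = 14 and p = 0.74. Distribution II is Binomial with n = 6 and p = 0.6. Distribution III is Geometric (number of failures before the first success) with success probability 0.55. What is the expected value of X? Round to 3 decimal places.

Component means — I: 10.36; II: 3.6; III: 0.818182.
E[X] = 0.22·10.36 + 0.19·3.6 + 0.59·0.818182 = 3.44593.

3.446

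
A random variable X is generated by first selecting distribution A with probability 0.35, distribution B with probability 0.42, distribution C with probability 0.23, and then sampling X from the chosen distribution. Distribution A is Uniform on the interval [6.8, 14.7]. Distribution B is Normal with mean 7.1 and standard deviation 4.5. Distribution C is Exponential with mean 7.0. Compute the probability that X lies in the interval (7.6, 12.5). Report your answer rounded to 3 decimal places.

Conditional on each component, P(7.6 < X < 12.5): A: 0.620253; B: 0.340694; C: 0.169983.
By total probability, P(7.6 < X < 12.5) = 0.35·0.620253 + 0.42·0.340694 + 0.23·0.169983 = 0.399276.

0.399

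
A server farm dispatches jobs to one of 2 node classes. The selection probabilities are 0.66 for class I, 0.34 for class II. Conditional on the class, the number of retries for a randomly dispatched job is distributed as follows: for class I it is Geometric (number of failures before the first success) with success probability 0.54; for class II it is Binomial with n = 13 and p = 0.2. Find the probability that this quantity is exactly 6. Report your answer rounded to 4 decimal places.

0.0112

Conditional on each class, P(X = 6): I: 0.00511612; II: 0.0230318.
By total probability, P(X = 6) = 0.66·0.00511612 + 0.34·0.0230318 = 0.0112074.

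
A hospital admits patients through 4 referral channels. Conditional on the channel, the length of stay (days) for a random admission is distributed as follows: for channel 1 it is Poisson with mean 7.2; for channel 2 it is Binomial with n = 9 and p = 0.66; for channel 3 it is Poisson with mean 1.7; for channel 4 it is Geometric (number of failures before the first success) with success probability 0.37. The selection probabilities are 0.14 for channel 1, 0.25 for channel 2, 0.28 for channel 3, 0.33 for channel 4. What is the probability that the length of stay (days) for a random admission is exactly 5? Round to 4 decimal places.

Conditional on each channel, P(X = 5): 1: 0.120382; 2: 0.210866; 3: 0.0216154; 4: 0.0367202.
By total probability, P(X = 5) = 0.14·0.120382 + 0.25·0.210866 + 0.28·0.0216154 + 0.33·0.0367202 = 0.0877398.

0.0877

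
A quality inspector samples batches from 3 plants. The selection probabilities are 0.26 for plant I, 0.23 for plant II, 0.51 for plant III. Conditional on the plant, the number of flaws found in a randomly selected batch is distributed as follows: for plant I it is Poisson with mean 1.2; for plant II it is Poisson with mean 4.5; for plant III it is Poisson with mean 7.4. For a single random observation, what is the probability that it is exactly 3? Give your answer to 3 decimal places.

Conditional on each plant, P(X = 3): I: 0.0867439; II: 0.168718; III: 0.0412824.
By total probability, P(X = 3) = 0.26·0.0867439 + 0.23·0.168718 + 0.51·0.0412824 = 0.0824126.

0.082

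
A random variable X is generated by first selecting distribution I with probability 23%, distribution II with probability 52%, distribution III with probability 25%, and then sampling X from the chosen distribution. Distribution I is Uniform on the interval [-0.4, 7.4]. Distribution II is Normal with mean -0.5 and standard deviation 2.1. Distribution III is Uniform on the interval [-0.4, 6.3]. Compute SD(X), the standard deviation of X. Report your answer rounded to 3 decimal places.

2.806

Per component, I: μ=3.5, E[X²]=17.32; II: μ=-0.5, E[X²]=4.66; III: μ=2.95, E[X²]=12.4433.
E[X] = 0.23·3.5 + 0.52·-0.5 + 0.25·2.95 = 1.2825.
E[X²] = 0.23·17.32 + 0.52·4.66 + 0.25·12.4433 = 9.51763.
Var(X) = E[X²] − (E[X])² = 9.51763 − 1.64481 = 7.87283.
SD(X) = √7.87283 = 2.80586.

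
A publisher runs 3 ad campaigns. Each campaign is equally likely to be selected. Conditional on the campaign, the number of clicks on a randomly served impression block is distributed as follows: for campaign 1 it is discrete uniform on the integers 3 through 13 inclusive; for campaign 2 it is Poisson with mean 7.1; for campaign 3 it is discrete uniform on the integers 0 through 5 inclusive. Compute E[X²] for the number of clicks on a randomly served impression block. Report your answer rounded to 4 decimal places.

For each component E[X²] = Var + (mean)², giving 1: 74; 2: 57.51; 3: 9.16667.
Overall E[X²] = 0.333333·74 + 0.333333·57.51 + 0.333333·9.16667 = 46.8922.

46.8922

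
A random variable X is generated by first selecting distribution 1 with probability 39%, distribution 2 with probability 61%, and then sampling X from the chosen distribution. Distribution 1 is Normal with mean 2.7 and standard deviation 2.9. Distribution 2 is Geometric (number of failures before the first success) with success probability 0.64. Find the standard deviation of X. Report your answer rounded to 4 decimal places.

2.2143

Per component, 1: μ=2.7, E[X²]=15.7; 2: μ=0.5625, E[X²]=1.19531.
E[X] = 0.39·2.7 + 0.61·0.5625 = 1.39613.
E[X²] = 0.39·15.7 + 0.61·1.19531 = 6.85214.
Var(X) = E[X²] − (E[X])² = 6.85214 − 1.94917 = 4.90298.
SD(X) = √4.90298 = 2.21427.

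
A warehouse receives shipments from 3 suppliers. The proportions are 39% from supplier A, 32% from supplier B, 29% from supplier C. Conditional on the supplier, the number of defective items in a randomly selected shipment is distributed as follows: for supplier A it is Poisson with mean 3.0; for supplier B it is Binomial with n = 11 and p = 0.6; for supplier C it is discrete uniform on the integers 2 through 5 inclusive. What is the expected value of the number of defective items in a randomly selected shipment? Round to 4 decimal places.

4.2970

Component means — A: 3; B: 6.6; C: 3.5.
E[X] = 0.39·3 + 0.32·6.6 + 0.29·3.5 = 4.297.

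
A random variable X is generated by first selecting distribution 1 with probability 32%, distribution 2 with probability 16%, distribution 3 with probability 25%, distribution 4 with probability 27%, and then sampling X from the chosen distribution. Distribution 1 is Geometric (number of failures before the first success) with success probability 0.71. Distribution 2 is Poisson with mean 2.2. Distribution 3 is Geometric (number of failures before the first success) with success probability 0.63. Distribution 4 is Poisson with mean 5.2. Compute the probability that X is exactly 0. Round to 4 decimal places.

Conditional on each component, P(X = 0): 1: 0.71; 2: 0.110803; 3: 0.63; 4: 0.00551656.
By total probability, P(X = 0) = 0.32·0.71 + 0.16·0.110803 + 0.25·0.63 + 0.27·0.00551656 = 0.403918.

0.4039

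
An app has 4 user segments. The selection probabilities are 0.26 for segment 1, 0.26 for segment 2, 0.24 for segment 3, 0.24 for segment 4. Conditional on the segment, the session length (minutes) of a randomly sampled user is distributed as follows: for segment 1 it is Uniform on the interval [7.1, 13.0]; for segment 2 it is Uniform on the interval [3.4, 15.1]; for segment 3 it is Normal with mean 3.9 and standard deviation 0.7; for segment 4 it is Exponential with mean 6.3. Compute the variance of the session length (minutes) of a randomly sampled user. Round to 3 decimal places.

Per component, 1: μ=10.05, E[X²]=103.903; 2: μ=9.25, E[X²]=96.97; 3: μ=3.9, E[X²]=15.7; 4: μ=6.3, E[X²]=79.38.
E[X] = 0.26·10.05 + 0.26·9.25 + 0.24·3.9 + 0.24·6.3 = 7.466.
E[X²] = 0.26·103.903 + 0.26·96.97 + 0.24·15.7 + 0.24·79.38 = 75.0463.
Var(X) = E[X²] − (E[X])² = 75.0463 − 55.7412 = 19.3051.

19.305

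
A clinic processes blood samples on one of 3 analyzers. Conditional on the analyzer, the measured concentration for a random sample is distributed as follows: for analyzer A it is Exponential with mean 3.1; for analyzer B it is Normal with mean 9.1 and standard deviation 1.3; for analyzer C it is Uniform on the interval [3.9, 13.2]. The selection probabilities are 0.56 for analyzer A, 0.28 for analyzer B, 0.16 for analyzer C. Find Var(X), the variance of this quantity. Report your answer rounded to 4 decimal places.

Per component, A: μ=3.1, E[X²]=19.22; B: μ=9.1, E[X²]=84.5; C: μ=8.55, E[X²]=80.31.
E[X] = 0.56·3.1 + 0.28·9.1 + 0.16·8.55 = 5.652.
E[X²] = 0.56·19.22 + 0.28·84.5 + 0.16·80.31 = 47.2728.
Var(X) = E[X²] − (E[X])² = 47.2728 − 31.9451 = 15.3277.

15.3277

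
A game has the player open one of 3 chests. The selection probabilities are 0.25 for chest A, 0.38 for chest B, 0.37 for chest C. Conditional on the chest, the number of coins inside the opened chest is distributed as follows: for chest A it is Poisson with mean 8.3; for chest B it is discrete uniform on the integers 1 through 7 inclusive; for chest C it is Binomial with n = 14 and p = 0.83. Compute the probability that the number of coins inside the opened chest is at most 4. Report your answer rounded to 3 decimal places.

0.238

Conditional on each chest, P(X ≤ 4): A: 0.0836969; B: 0.571429; C: 1.03281e-05.
By total probability, P(X ≤ 4) = 0.25·0.0836969 + 0.38·0.571429 + 0.37·1.03281e-05 = 0.238071.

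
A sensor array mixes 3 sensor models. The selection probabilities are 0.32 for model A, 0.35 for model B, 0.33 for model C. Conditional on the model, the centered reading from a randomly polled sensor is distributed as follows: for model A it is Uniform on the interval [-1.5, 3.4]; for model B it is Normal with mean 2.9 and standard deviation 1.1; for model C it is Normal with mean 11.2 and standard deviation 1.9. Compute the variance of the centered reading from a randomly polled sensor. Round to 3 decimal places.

Per component, A: μ=0.95, E[X²]=2.90333; B: μ=2.9, E[X²]=9.62; C: μ=11.2, E[X²]=129.05.
E[X] = 0.32·0.95 + 0.35·2.9 + 0.33·11.2 = 5.015.
E[X²] = 0.32·2.90333 + 0.35·9.62 + 0.33·129.05 = 46.8826.
Var(X) = E[X²] − (E[X])² = 46.8826 − 25.1502 = 21.7323.

21.732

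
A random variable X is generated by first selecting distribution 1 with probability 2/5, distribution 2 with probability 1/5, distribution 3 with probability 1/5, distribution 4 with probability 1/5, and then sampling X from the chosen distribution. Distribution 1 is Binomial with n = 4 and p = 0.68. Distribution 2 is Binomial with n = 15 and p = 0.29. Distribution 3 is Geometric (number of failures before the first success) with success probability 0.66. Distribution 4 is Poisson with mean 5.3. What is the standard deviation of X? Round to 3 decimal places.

2.204

Per component, 1: μ=2.72, E[X²]=8.2688; 2: μ=4.35, E[X²]=22.011; 3: μ=0.515152, E[X²]=1.04591; 4: μ=5.3, E[X²]=33.39.
E[X] = 0.4·2.72 + 0.2·4.35 + 0.2·0.515152 + 0.2·5.3 = 3.12103.
E[X²] = 0.4·8.2688 + 0.2·22.011 + 0.2·1.04591 + 0.2·33.39 = 14.5969.
Var(X) = E[X²] − (E[X])² = 14.5969 − 9.74083 = 4.85607.
SD(X) = √4.85607 = 2.20365.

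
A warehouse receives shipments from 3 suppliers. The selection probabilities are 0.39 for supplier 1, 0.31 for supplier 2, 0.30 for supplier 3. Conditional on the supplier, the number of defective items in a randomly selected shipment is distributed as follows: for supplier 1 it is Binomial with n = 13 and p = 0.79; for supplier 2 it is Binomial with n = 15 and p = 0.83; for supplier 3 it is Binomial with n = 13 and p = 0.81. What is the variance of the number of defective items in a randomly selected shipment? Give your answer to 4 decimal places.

Per component, 1: μ=10.27, E[X²]=107.63; 2: μ=12.45, E[X²]=157.119; 3: μ=10.53, E[X²]=112.882.
E[X] = 0.39·10.27 + 0.31·12.45 + 0.3·10.53 = 11.0238.
E[X²] = 0.39·107.63 + 0.31·157.119 + 0.3·112.882 = 124.547.
Var(X) = E[X²] − (E[X])² = 124.547 − 121.524 = 3.02275.

3.0227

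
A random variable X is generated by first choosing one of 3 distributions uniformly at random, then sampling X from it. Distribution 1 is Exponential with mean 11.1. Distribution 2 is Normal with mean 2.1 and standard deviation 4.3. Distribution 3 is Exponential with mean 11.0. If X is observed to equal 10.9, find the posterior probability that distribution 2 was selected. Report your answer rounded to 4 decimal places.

Likelihoods f(10.9 | ·): 1: 0.0337449; 2: 0.0114283; 3: 0.033749.
Posterior ∝ prior × likelihood. Numerator for 2: 0.333333·0.0114283 = 0.00380945.
Normalizing constant: 0.333333·0.0337449 + 0.333333·0.0114283 + 0.333333·0.033749 = 0.0263074.
P(2 | observation) = 0.00380945 / 0.0263074 = 0.144805.

0.1448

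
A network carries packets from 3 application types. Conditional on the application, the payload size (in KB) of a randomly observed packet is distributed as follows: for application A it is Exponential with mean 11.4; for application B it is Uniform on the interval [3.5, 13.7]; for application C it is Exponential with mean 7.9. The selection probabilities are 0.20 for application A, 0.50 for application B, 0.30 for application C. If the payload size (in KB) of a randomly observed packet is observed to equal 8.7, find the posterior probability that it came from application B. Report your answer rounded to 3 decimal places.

Likelihoods f(8.7 | ·): A: 0.040894; B: 0.0980392; C: 0.0420823.
Posterior ∝ prior × likelihood. Numerator for B: 0.5·0.0980392 = 0.0490196.
Normalizing constant: 0.2·0.040894 + 0.5·0.0980392 + 0.3·0.0420823 = 0.0698231.
P(B | observation) = 0.0490196 / 0.0698231 = 0.702054.

0.702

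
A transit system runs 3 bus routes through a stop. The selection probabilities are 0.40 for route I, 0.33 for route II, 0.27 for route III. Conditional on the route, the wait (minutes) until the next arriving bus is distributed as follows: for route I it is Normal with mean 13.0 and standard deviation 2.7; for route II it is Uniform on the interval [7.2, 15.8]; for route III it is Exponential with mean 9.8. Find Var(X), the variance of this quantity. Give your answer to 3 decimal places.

Per component, I: μ=13, E[X²]=176.29; II: μ=11.5, E[X²]=138.413; III: μ=9.8, E[X²]=192.08.
E[X] = 0.4·13 + 0.33·11.5 + 0.27·9.8 = 11.641.
E[X²] = 0.4·176.29 + 0.33·138.413 + 0.27·192.08 = 168.054.
Var(X) = E[X²] − (E[X])² = 168.054 − 135.513 = 32.5411.

32.541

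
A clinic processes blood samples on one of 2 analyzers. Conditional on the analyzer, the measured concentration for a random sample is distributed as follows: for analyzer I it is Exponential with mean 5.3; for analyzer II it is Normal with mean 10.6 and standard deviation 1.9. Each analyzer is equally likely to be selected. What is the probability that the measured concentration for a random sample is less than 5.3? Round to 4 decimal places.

0.3174

Conditional on each analyzer, P(X < 5.3): I: 0.632121; II: 0.00263969.
By total probability, P(X < 5.3) = 0.5·0.632121 + 0.5·0.00263969 = 0.31738.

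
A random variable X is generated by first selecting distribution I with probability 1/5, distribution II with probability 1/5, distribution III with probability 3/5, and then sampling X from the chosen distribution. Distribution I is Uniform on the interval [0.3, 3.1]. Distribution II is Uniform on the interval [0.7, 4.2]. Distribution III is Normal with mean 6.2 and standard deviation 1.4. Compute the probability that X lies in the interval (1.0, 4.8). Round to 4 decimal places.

Conditional on each component, P(1.0 < X < 4.8): I: 0.75; II: 0.914286; III: 0.158553.
By total probability, P(1.0 < X < 4.8) = 0.2·0.75 + 0.2·0.914286 + 0.6·0.158553 = 0.427989.

0.4280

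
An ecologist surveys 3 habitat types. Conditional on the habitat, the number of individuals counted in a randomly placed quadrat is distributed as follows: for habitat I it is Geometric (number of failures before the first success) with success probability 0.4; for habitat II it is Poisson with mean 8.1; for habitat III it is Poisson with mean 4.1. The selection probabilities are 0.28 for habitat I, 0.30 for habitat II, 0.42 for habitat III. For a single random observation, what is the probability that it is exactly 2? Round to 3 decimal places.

Conditional on each habitat, P(X = 2): I: 0.144; II: 0.0099576; III: 0.139293.
By total probability, P(X = 2) = 0.28·0.144 + 0.3·0.0099576 + 0.42·0.139293 = 0.10181.

0.102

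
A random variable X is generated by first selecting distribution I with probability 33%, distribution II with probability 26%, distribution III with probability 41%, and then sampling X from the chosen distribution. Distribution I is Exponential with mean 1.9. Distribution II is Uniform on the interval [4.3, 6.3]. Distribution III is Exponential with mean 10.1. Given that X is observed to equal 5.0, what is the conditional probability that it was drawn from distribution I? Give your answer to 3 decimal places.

0.075

Likelihoods f(5.0 | ·): I: 0.0378762; II: 0.5; III: 0.0603506.
Posterior ∝ prior × likelihood. Numerator for I: 0.33·0.0378762 = 0.0124991.
Normalizing constant: 0.33·0.0378762 + 0.26·0.5 + 0.41·0.0603506 = 0.167243.
P(I | observation) = 0.0124991 / 0.167243 = 0.0747365.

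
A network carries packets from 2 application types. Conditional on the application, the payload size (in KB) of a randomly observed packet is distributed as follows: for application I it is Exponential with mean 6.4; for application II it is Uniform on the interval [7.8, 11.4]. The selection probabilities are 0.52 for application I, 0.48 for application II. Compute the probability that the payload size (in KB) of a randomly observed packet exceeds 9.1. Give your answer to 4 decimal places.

Conditional on each application, P(X > 9.1): I: 0.241261; II: 0.638889.
By total probability, P(X > 9.1) = 0.52·0.241261 + 0.48·0.638889 = 0.432123.

0.4321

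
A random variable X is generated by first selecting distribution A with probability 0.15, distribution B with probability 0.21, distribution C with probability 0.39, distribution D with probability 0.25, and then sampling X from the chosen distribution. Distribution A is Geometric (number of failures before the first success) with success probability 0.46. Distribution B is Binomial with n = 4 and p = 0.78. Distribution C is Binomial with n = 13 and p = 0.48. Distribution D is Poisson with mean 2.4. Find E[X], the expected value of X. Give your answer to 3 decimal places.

Component means — A: 1.17391; B: 3.12; C: 6.24; D: 2.4.
E[X] = 0.15·1.17391 + 0.21·3.12 + 0.39·6.24 + 0.25·2.4 = 3.86489.

3.865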